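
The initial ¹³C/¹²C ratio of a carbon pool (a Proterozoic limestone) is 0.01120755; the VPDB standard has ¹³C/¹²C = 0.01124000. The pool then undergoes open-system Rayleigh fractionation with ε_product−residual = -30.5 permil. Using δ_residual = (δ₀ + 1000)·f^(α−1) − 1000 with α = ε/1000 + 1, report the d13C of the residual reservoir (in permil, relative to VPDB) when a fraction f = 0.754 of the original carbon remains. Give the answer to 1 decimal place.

δ₀ = (0.01120755/0.01124000 − 1)×1000 = (0.997113 − 1)×1000 = -2.887 permil
α − 1 = ε/1000 = -0.0305
f^(α−1) = 0.754^(-0.0305) = 1.008649
δ_res = (-2.887 + 1000) × 1.008649 − 1000 = 1005.737 − 1000 = 5.74 permil

5.7 permil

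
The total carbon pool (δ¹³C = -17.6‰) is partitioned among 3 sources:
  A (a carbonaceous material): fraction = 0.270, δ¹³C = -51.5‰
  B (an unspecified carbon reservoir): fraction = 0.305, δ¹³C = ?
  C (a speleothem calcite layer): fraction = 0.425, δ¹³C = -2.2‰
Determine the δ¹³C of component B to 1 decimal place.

Isotope mass balance: δ_bulk = Σ fᵢ·δᵢ.
-17.6 = 0.270×(-51.5) + 0.305×δ_B + 0.425×(-2.2)
0.305·δ_B = -17.6 − (-14.840) = -2.760
δ_B = -2.760 / 0.305 = -9.05‰

-9.0‰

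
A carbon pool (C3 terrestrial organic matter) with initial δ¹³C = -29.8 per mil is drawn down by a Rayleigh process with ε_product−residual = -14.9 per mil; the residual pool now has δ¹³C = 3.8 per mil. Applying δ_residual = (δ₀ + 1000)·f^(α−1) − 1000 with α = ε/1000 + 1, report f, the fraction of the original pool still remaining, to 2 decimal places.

0.10

α − 1 = ε/1000 = -0.0149
(δ_res + 1000)/(δ₀ + 1000) = (3.8 + 1000)/(-29.8 + 1000) = 1003.8/970.2 = 1.034632
f = 1.034632^(1/-0.0149) = exp(ln(1.034632)/-0.0149) = exp(0.03405/-0.0149)
f = exp(-2.2850) = 0.1018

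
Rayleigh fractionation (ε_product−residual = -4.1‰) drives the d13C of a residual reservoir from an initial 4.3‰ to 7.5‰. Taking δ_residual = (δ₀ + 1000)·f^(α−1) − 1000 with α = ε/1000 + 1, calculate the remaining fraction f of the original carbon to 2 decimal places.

0.46

α − 1 = ε/1000 = -0.0041
(δ_res + 1000)/(δ₀ + 1000) = (7.5 + 1000)/(4.3 + 1000) = 1007.5/1004.3 = 1.003186
f = 1.003186^(1/-0.0041) = exp(ln(1.003186)/-0.0041) = exp(0.00318/-0.0041)
f = exp(-0.7759) = 0.4603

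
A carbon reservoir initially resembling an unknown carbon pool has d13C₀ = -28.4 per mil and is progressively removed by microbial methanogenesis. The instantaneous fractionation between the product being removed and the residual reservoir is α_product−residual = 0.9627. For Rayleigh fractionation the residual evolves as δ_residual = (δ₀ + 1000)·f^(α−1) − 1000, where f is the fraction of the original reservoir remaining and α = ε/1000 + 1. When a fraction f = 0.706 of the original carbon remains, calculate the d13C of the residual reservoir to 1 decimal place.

Rayleigh residual: δ_res = (δ₀ + 1000)·f^(α−1) − 1000
α − 1 = -0.03730
f^(α−1) = 0.706^(-0.03730) = 1.013070
δ_res = (-28.4 + 1000) × 1.013070 − 1000 = 984.299 − 1000 = -15.70 per mil

-15.7 per mil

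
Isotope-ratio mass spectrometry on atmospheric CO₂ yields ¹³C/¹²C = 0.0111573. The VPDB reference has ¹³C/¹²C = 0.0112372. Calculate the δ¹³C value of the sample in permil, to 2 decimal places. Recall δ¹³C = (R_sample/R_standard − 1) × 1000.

δ¹³C = (R_sample / R_standard − 1) × 1000
R_sample / R_standard = 0.0111573 / 0.0112372 = 0.992890
δ¹³C = (0.992890 − 1) × 1000 = -7.110 permil

-7.11 permil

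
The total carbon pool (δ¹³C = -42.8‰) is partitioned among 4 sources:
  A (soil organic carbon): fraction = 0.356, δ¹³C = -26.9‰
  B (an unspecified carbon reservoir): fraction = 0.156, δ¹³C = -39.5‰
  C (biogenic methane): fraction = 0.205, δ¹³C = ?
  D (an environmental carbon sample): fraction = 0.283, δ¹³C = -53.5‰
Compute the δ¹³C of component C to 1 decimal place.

-58.2‰

Isotope mass balance: δ_bulk = Σ fᵢ·δᵢ.
-42.8 = 0.356×(-26.9) + 0.156×(-39.5) + 0.205×δ_C + 0.283×(-53.5)
0.205·δ_C = -42.8 − (-30.879) = -11.921
δ_C = -11.921 / 0.205 = -58.15‰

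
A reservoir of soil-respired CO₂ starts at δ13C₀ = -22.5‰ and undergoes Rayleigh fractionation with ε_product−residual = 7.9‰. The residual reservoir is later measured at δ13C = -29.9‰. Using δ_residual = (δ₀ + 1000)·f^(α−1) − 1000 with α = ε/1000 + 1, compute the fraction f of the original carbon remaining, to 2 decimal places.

0.38

α − 1 = ε/1000 = 0.0079
(δ_res + 1000)/(δ₀ + 1000) = (-29.9 + 1000)/(-22.5 + 1000) = 970.1/977.5 = 0.992430
f = 0.992430^(1/0.0079) = exp(ln(0.992430)/0.0079) = exp(-0.00760/0.0079)
f = exp(-0.9619) = 0.3822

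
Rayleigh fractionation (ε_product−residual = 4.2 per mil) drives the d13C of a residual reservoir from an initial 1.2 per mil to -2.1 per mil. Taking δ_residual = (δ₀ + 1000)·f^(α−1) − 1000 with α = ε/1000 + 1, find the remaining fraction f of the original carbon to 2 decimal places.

α − 1 = ε/1000 = 0.0042
(δ_res + 1000)/(δ₀ + 1000) = (-2.1 + 1000)/(1.2 + 1000) = 997.9/1001.2 = 0.996704
f = 0.996704^(1/0.0042) = exp(ln(0.996704)/0.0042) = exp(-0.00330/0.0042)
f = exp(-0.7861) = 0.4556

0.46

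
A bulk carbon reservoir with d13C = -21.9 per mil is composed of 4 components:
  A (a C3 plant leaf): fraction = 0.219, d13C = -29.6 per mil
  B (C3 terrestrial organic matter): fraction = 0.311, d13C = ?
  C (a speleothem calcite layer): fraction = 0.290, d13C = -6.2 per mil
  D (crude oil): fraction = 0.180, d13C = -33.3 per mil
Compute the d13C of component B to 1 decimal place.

Isotope mass balance: δ_bulk = Σ fᵢ·δᵢ.
-21.9 = 0.219×(-29.6) + 0.311×δ_B + 0.290×(-6.2) + 0.180×(-33.3)
0.311·δ_B = -21.9 − (-14.274) = -7.626
δ_B = -7.626 / 0.311 = -24.52 per mil

-24.5 per mil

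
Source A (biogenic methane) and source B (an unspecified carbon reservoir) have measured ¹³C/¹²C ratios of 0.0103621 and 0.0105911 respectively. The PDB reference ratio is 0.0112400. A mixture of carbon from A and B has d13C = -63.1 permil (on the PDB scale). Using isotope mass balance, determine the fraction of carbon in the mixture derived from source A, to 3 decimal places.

0.264

δ_A = (0.0103621/0.0112400 − 1)×1000 = (0.921895 − 1)×1000 = -78.105 permil
δ_B = (0.0105911/0.0112400 − 1)×1000 = (0.942269 − 1)×1000 = -57.731 permil
f_A = (δ_mix − δ_B)/(δ_A − δ_B) = (-63.1 − (-57.731))/(-78.105 − (-57.731))
f_A = -5.369 / -20.374 = 0.2635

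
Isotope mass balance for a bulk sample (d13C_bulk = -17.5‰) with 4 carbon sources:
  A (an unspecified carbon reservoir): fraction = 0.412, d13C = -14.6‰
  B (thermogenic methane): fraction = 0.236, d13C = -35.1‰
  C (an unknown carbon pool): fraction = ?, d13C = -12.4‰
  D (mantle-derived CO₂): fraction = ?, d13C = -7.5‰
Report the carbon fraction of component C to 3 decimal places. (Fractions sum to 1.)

0.115

Let f_C and f_D be the unknown fractions; fractions sum to 1 so f_C + f_D = 0.352.
Mass balance: Σ fᵢ·δᵢ = δ_bulk ⇒ f_C·(-12.4) + f_D·(-7.5) = -17.5 − (-14.299) = -3.201
Substitute f_D = 0.352 − f_C:
f_C·(-12.4 − -7.5) = -3.201 − 0.352×(-7.5) = -0.561
f_C = -0.561 / -4.9 = 0.1145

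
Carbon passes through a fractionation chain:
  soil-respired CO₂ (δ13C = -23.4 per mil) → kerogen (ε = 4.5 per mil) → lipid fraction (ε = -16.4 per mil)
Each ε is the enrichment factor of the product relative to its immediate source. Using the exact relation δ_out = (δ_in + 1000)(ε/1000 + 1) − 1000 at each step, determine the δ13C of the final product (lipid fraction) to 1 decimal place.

-35.1 per mil

step 1: δ = (-23.40 + 1000)·(4.5/1000 + 1) − 1000 = -19.01 per mil
step 2: δ = (-19.01 + 1000)·(-16.4/1000 + 1) − 1000 = -35.09 per mil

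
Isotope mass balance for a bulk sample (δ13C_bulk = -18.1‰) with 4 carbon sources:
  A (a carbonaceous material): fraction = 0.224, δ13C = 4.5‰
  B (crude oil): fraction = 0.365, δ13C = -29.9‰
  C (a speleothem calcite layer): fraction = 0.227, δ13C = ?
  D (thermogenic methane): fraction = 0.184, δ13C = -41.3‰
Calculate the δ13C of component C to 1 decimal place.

Isotope mass balance: δ_bulk = Σ fᵢ·δᵢ.
-18.1 = 0.224×(4.5) + 0.365×(-29.9) + 0.227×δ_C + 0.184×(-41.3)
0.227·δ_C = -18.1 − (-17.505) = -0.595
δ_C = -0.595 / 0.227 = -2.62‰

-2.6‰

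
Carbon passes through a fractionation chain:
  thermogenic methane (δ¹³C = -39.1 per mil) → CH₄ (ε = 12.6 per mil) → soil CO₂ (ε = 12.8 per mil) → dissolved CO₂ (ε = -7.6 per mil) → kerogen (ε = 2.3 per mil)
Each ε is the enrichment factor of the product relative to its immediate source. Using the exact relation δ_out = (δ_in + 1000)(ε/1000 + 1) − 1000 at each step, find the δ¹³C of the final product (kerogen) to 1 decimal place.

step 1: δ = (-39.10 + 1000)·(12.6/1000 + 1) − 1000 = -26.99 per mil
step 2: δ = (-26.99 + 1000)·(12.8/1000 + 1) − 1000 = -14.54 per mil
step 3: δ = (-14.54 + 1000)·(-7.6/1000 + 1) − 1000 = -22.03 per mil
step 4: δ = (-22.03 + 1000)·(2.3/1000 + 1) − 1000 = -19.78 per mil

-19.8 per mil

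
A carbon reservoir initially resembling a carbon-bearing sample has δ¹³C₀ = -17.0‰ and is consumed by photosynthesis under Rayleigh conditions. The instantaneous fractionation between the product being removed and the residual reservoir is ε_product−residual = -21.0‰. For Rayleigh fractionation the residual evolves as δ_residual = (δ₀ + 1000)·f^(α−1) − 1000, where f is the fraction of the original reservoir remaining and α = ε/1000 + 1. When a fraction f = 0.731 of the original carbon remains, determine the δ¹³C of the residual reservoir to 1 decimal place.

Rayleigh residual: δ_res = (δ₀ + 1000)·f^(α−1) − 1000
α = ε/1000 + 1 = 0.97900, so α − 1 = -0.02100
f^(α−1) = 0.731^(-0.02100) = 1.006602
δ_res = (-17.0 + 1000) × 1.006602 − 1000 = 989.490 − 1000 = -10.51‰

-10.5‰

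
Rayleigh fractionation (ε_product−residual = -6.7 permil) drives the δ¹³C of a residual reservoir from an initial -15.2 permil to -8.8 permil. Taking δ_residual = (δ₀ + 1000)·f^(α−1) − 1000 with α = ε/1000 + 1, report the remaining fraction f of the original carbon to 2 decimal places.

0.38

α − 1 = ε/1000 = -0.0067
(δ_res + 1000)/(δ₀ + 1000) = (-8.8 + 1000)/(-15.2 + 1000) = 991.2/984.8 = 1.006499
f = 1.006499^(1/-0.0067) = exp(ln(1.006499)/-0.0067) = exp(0.00648/-0.0067)
f = exp(-0.9668) = 0.3803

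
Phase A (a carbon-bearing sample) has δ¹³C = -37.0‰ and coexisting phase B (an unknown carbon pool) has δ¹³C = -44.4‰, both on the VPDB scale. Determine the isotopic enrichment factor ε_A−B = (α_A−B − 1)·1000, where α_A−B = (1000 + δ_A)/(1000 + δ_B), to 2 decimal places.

7.74‰

α_A−B = (1000 + -37.0) / (1000 + -44.4) = 963.0 / 955.6 = 1.007744
ε_A−B = (1.007744 − 1) × 1000 = 7.744‰
(The approximation ε ≈ δ_A − δ_B would give 7.4‰.)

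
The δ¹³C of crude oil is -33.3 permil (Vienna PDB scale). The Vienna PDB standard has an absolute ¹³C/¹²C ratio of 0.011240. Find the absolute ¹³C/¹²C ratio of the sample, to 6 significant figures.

0.0108657

R_sample = R_standard × (δ¹³C/1000 + 1)
R_sample = 0.011240 × (-33.3/1000 + 1) = 0.011240 × 0.966700
R_sample = 0.0108657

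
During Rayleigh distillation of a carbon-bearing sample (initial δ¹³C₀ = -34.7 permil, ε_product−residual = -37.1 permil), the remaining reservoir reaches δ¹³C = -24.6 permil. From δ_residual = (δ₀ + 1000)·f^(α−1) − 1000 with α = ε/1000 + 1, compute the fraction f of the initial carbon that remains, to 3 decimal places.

0.755

α − 1 = ε/1000 = -0.0371
(δ_res + 1000)/(δ₀ + 1000) = (-24.6 + 1000)/(-34.7 + 1000) = 975.4/965.3 = 1.010463
f = 1.010463^(1/-0.0371) = exp(ln(1.010463)/-0.0371) = exp(0.01041/-0.0371)
f = exp(-0.2806) = 0.7554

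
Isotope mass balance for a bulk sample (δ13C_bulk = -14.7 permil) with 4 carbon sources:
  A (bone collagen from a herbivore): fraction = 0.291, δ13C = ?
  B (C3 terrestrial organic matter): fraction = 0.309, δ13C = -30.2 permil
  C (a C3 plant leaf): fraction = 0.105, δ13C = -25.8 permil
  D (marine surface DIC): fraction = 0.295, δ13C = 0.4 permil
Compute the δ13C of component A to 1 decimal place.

-9.5 permil

Isotope mass balance: δ_bulk = Σ fᵢ·δᵢ.
-14.7 = 0.291×δ_A + 0.309×(-30.2) + 0.105×(-25.8) + 0.295×(0.4)
0.291·δ_A = -14.7 − (-11.923) = -2.777
δ_A = -2.777 / 0.291 = -9.54 permil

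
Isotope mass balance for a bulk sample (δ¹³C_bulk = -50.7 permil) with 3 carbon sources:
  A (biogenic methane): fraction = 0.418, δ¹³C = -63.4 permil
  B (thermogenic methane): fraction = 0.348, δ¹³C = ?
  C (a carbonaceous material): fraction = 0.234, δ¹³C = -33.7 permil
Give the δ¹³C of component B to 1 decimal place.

Isotope mass balance: δ_bulk = Σ fᵢ·δᵢ.
-50.7 = 0.418×(-63.4) + 0.348×δ_B + 0.234×(-33.7)
0.348·δ_B = -50.7 − (-34.387) = -16.313
δ_B = -16.313 / 0.348 = -46.88 permil

-46.9 permil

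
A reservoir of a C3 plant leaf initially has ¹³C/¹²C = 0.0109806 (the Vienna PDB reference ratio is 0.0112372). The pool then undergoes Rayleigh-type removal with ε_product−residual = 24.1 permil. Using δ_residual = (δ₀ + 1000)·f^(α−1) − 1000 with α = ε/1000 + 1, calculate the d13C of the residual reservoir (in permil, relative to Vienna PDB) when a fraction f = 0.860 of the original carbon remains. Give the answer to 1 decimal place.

-26.4 permil

δ₀ = (0.0109806/0.0112372 − 1)×1000 = (0.977165 − 1)×1000 = -22.835 permil
α − 1 = ε/1000 = 0.0241
f^(α−1) = 0.860^(0.0241) = 0.996372
δ_res = (-22.835 + 1000) × 0.996372 − 1000 = 973.620 − 1000 = -26.38 permil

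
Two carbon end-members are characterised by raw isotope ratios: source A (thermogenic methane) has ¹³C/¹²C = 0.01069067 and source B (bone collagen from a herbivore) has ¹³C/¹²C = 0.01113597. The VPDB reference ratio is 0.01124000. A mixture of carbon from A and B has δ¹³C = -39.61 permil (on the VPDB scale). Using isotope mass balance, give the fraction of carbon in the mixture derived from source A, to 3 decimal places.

δ_A = (0.01069067/0.01124000 − 1)×1000 = (0.951127 − 1)×1000 = -48.873 permil
δ_B = (0.01113597/0.01124000 − 1)×1000 = (0.990745 − 1)×1000 = -9.255 permil
f_A = (δ_mix − δ_B)/(δ_A − δ_B) = (-39.61 − (-9.255))/(-48.873 − (-9.255))
f_A = -30.355 / -39.617 = 0.7662

0.766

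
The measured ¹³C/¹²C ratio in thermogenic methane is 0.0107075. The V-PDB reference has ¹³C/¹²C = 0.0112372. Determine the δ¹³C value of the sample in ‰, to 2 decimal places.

-47.14‰

δ¹³C = (R_sample / R_standard − 1) × 1000
R_sample / R_standard = 0.0107075 / 0.0112372 = 0.952862
δ¹³C = (0.952862 − 1) × 1000 = -47.138‰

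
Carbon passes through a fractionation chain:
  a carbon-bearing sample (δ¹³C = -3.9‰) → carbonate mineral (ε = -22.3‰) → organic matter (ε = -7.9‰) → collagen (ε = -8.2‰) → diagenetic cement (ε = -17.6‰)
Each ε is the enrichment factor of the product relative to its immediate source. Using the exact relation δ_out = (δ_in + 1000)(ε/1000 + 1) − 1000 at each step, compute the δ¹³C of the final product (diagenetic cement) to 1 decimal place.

step 1: δ = (-3.90 + 1000)·(-22.3/1000 + 1) − 1000 = -26.11‰
step 2: δ = (-26.11 + 1000)·(-7.9/1000 + 1) − 1000 = -33.81‰
step 3: δ = (-33.81 + 1000)·(-8.2/1000 + 1) − 1000 = -41.73‰
step 4: δ = (-41.73 + 1000)·(-17.6/1000 + 1) − 1000 = -58.60‰

-58.6‰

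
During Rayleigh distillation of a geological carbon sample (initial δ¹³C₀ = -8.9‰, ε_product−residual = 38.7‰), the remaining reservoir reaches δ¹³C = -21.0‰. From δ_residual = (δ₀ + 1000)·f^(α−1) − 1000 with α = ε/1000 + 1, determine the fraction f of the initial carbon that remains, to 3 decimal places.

α − 1 = ε/1000 = 0.0387
(δ_res + 1000)/(δ₀ + 1000) = (-21.0 + 1000)/(-8.9 + 1000) = 979.0/991.1 = 0.987791
f = 0.987791^(1/0.0387) = exp(ln(0.987791)/0.0387) = exp(-0.01228/0.0387)
f = exp(-0.3174) = 0.7280

0.728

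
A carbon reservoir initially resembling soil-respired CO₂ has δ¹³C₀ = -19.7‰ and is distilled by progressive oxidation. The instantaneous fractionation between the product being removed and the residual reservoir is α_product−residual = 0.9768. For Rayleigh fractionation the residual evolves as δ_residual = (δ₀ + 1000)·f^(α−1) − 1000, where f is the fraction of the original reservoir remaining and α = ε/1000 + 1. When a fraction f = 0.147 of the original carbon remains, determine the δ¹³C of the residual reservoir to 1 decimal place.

24.9‰

Rayleigh residual: δ_res = (δ₀ + 1000)·f^(α−1) − 1000
α − 1 = -0.02320
f^(α−1) = 0.147^(-0.02320) = 1.045486
δ_res = (-19.7 + 1000) × 1.045486 − 1000 = 1024.890 − 1000 = 24.89‰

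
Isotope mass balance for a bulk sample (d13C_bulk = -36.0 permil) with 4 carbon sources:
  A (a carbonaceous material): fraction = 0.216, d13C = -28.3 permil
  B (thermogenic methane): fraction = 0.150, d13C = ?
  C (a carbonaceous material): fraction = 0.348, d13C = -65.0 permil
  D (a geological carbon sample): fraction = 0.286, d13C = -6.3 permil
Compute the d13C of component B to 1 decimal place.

-36.4 permil

Isotope mass balance: δ_bulk = Σ fᵢ·δᵢ.
-36.0 = 0.216×(-28.3) + 0.150×δ_B + 0.348×(-65.0) + 0.286×(-6.3)
0.150·δ_B = -36.0 − (-30.535) = -5.465
δ_B = -5.465 / 0.150 = -36.44 permil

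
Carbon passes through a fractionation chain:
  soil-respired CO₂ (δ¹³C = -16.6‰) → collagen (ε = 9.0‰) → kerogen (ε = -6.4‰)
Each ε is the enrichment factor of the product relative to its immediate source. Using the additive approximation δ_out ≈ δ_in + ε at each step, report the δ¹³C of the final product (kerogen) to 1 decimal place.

-14.0‰

step 1: δ ≈ -16.6 + (9.0) = -7.6‰
step 2: δ ≈ -7.6 + (-6.4) = -14.0‰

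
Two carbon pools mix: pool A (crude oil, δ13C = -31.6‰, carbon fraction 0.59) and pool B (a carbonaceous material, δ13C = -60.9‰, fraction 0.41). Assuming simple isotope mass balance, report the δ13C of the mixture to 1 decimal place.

δ_mix = f_A·δ_A + f_B·δ_B
δ_mix = 0.59 × (-31.6) + 0.41 × (-60.9)
δ_mix = -18.64 + -24.97 = -43.61‰

-43.6‰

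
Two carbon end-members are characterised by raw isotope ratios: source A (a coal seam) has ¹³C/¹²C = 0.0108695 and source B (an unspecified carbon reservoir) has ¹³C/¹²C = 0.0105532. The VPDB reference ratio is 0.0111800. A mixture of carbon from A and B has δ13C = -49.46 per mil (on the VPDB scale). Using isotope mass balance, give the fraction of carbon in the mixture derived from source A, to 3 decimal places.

0.233

δ_A = (0.0108695/0.0111800 − 1)×1000 = (0.972227 − 1)×1000 = -27.773 per mil
δ_B = (0.0105532/0.0111800 − 1)×1000 = (0.943936 − 1)×1000 = -56.064 per mil
f_A = (δ_mix − δ_B)/(δ_A − δ_B) = (-49.46 − (-56.064))/(-27.773 − (-56.064))
f_A = 6.604 / 28.292 = 0.2334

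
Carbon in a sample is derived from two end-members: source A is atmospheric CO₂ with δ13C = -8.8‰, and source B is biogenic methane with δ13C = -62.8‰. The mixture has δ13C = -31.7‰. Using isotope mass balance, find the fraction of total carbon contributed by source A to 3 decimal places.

0.576

δ_mix = f_A·δ_A + (1 − f_A)·δ_B  ⇒  f_A = (δ_mix − δ_B)/(δ_A − δ_B)
f_A = (-31.7 − (-62.8)) / (-8.8 − (-62.8))
f_A = 31.1 / 54.0 = 0.5759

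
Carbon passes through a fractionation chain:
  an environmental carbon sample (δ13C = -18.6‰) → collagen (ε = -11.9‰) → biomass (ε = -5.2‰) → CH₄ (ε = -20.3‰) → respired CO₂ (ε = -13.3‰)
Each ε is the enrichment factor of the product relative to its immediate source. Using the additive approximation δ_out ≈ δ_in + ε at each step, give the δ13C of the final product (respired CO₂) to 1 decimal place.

step 1: δ ≈ -18.6 + (-11.9) = -30.5‰
step 2: δ ≈ -30.5 + (-5.2) = -35.7‰
step 3: δ ≈ -35.7 + (-20.3) = -56.0‰
step 4: δ ≈ -56.0 + (-13.3) = -69.3‰

-69.3‰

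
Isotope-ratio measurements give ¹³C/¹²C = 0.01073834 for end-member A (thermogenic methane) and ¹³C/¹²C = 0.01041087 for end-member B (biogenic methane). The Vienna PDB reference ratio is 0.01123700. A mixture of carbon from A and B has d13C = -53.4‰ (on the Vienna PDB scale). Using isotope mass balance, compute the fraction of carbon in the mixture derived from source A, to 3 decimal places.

δ_A = (0.01073834/0.01123700 − 1)×1000 = (0.955623 − 1)×1000 = -44.377‰
δ_B = (0.01041087/0.01123700 − 1)×1000 = (0.926481 − 1)×1000 = -73.519‰
f_A = (δ_mix − δ_B)/(δ_A − δ_B) = (-53.4 − (-73.519))/(-44.377 − (-73.519))
f_A = 20.119 / 29.142 = 0.6904

0.690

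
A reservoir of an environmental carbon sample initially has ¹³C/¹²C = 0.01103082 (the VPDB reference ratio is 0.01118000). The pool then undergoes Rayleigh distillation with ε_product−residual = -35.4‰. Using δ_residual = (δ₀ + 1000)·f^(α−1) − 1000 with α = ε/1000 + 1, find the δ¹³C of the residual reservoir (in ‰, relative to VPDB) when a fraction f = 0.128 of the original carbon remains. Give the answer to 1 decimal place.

61.1‰

δ₀ = (0.01103082/0.01118000 − 1)×1000 = (0.986657 − 1)×1000 = -13.343‰
α − 1 = ε/1000 = -0.0354
f^(α−1) = 0.128^(-0.0354) = 1.075486
δ_res = (-13.343 + 1000) × 1.075486 − 1000 = 1061.135 − 1000 = 61.14‰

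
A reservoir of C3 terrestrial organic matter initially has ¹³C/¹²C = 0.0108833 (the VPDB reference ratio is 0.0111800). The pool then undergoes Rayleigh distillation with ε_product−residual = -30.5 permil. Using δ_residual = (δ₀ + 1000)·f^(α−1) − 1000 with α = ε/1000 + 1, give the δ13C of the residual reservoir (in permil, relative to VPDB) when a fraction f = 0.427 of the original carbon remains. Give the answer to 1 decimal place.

-0.9 permil

δ₀ = (0.0108833/0.0111800 − 1)×1000 = (0.973462 − 1)×1000 = -26.538 permil
α − 1 = ε/1000 = -0.0305
f^(α−1) = 0.427^(-0.0305) = 1.026294
δ_res = (-26.538 + 1000) × 1.026294 − 1000 = 999.058 − 1000 = -0.94 permil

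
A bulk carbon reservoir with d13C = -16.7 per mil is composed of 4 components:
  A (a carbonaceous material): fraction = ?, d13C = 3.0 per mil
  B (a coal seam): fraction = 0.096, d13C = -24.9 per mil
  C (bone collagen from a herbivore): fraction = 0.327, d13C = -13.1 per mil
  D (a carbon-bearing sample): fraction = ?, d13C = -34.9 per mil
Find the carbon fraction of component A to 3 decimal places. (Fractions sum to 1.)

Let f_A and f_D be the unknown fractions; fractions sum to 1 so f_A + f_D = 0.577.
Mass balance: Σ fᵢ·δᵢ = δ_bulk ⇒ f_A·(3.0) + f_D·(-34.9) = -16.7 − (-6.674) = -10.026
Substitute f_D = 0.577 − f_A:
f_A·(3.0 − -34.9) = -10.026 − 0.577×(-34.9) = 10.111
f_A = 10.111 / 37.9 = 0.2668

0.267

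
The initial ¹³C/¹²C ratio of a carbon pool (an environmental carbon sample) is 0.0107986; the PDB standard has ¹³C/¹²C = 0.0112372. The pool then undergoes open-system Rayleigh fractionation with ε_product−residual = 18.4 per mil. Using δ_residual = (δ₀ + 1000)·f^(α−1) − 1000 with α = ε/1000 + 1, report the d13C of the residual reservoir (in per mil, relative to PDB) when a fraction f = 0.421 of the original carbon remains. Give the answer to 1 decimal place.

-54.2 per mil

δ₀ = (0.0107986/0.0112372 − 1)×1000 = (0.960969 − 1)×1000 = -39.031 per mil
α − 1 = ε/1000 = 0.0184
f^(α−1) = 0.421^(0.0184) = 0.984208
δ_res = (-39.031 + 1000) × 0.984208 − 1000 = 945.793 − 1000 = -54.21 per mil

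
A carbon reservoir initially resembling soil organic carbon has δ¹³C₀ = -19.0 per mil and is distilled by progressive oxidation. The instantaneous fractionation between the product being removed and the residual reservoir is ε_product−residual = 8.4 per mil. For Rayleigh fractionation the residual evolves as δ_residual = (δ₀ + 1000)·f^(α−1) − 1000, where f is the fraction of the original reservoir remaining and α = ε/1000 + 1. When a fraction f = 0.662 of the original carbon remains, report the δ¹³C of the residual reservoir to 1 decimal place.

-22.4 per mil

Rayleigh residual: δ_res = (δ₀ + 1000)·f^(α−1) − 1000
α = ε/1000 + 1 = 1.00840, so α − 1 = 0.00840
f^(α−1) = 0.662^(0.00840) = 0.996541
δ_res = (-19.0 + 1000) × 0.996541 − 1000 = 977.607 − 1000 = -22.39 per mil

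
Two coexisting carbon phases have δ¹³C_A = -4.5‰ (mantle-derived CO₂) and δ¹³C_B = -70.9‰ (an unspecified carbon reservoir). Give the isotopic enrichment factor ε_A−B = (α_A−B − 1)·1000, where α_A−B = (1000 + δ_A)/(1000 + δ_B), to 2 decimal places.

71.47‰

α_A−B = (1000 + -4.5) / (1000 + -70.9) = 995.5 / 929.1 = 1.071467
ε_A−B = (1.071467 − 1) × 1000 = 71.467‰
(The approximation ε ≈ δ_A − δ_B would give 66.4‰.)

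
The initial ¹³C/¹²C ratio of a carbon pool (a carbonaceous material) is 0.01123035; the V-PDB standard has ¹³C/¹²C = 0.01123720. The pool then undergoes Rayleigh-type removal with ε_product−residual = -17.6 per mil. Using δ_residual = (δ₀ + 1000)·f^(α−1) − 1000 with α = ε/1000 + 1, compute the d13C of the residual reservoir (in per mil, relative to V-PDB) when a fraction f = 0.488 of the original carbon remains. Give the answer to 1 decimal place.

δ₀ = (0.01123035/0.01123720 − 1)×1000 = (0.999390 − 1)×1000 = -0.610 per mil
α − 1 = ε/1000 = -0.0176
f^(α−1) = 0.488^(-0.0176) = 1.012707
δ_res = (-0.610 + 1000) × 1.012707 − 1000 = 1012.090 − 1000 = 12.09 per mil

12.1 per mil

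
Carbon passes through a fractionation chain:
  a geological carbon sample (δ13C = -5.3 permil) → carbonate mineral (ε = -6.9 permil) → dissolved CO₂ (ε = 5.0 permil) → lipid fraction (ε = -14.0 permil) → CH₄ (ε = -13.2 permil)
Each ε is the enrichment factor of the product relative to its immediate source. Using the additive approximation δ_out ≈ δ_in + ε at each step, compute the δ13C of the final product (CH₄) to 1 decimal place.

step 1: δ ≈ -5.3 + (-6.9) = -12.2 permil
step 2: δ ≈ -12.2 + (5.0) = -7.2 permil
step 3: δ ≈ -7.2 + (-14.0) = -21.2 permil
step 4: δ ≈ -21.2 + (-13.2) = -34.4 permil

-34.4 permil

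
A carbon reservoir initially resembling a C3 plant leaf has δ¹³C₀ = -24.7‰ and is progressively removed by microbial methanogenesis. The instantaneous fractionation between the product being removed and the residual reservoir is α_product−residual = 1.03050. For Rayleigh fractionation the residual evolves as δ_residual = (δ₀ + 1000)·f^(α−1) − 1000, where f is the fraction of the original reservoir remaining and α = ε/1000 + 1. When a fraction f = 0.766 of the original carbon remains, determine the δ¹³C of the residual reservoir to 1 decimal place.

-32.6‰

Rayleigh residual: δ_res = (δ₀ + 1000)·f^(α−1) − 1000
α − 1 = 0.03050
f^(α−1) = 0.766^(0.03050) = 0.991902
δ_res = (-24.7 + 1000) × 0.991902 − 1000 = 967.402 − 1000 = -32.60‰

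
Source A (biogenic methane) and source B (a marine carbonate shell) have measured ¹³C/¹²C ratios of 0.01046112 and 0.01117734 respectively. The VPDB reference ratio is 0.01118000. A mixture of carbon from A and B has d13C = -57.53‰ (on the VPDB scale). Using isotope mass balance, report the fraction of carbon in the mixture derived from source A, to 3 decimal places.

δ_A = (0.01046112/0.01118000 − 1)×1000 = (0.935699 − 1)×1000 = -64.301‰
δ_B = (0.01117734/0.01118000 − 1)×1000 = (0.999762 − 1)×1000 = -0.238‰
f_A = (δ_mix − δ_B)/(δ_A − δ_B) = (-57.53 − (-0.238))/(-64.301 − (-0.238))
f_A = -57.292 / -64.063 = 0.8943

0.894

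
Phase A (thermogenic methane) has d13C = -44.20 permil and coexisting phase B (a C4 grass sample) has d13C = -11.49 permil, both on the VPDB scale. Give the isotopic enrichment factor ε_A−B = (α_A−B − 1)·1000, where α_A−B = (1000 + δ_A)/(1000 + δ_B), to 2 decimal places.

-33.09 permil

α_A−B = (1000 + -44.20) / (1000 + -11.49) = 955.80 / 988.51 = 0.966910
ε_A−B = (0.966910 − 1) × 1000 = -33.090 permil
(The approximation ε ≈ δ_A − δ_B would give -32.71 permil.)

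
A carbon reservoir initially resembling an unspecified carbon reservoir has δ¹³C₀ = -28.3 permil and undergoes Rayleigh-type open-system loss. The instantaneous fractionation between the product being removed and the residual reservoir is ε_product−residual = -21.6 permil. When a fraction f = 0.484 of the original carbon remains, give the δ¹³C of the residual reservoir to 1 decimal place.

Rayleigh residual: δ_res = (δ₀ + 1000)·f^(α−1) − 1000
α = ε/1000 + 1 = 0.97840, so α − 1 = -0.02160
f^(α−1) = 0.484^(-0.02160) = 1.015798
δ_res = (-28.3 + 1000) × 1.015798 − 1000 = 987.051 − 1000 = -12.95 permil

-12.9 permil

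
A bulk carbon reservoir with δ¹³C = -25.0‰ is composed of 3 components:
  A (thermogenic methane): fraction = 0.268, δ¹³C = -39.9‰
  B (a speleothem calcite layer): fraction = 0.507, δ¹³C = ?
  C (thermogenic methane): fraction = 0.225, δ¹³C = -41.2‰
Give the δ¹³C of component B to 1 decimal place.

Isotope mass balance: δ_bulk = Σ fᵢ·δᵢ.
-25.0 = 0.268×(-39.9) + 0.507×δ_B + 0.225×(-41.2)
0.507·δ_B = -25.0 − (-19.963) = -5.037
δ_B = -5.037 / 0.507 = -9.93‰

-9.9‰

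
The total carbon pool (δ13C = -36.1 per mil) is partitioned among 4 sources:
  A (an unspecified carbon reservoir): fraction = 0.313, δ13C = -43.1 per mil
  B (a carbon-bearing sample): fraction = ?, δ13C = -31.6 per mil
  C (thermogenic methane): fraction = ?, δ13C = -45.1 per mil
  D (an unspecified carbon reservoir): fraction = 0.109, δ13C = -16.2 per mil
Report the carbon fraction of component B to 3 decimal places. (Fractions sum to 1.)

Let f_B and f_C be the unknown fractions; fractions sum to 1 so f_B + f_C = 0.578.
Mass balance: Σ fᵢ·δᵢ = δ_bulk ⇒ f_B·(-31.6) + f_C·(-45.1) = -36.1 − (-15.256) = -20.844
Substitute f_C = 0.578 − f_B:
f_B·(-31.6 − -45.1) = -20.844 − 0.578×(-45.1) = 5.224
f_B = 5.224 / 13.5 = 0.3870

0.387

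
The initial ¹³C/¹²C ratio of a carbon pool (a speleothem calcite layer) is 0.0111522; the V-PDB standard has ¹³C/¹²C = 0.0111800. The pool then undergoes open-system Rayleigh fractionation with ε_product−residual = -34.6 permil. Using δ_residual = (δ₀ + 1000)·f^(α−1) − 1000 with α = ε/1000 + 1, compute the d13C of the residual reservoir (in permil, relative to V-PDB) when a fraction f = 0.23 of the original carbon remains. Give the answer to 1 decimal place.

49.5 permil

δ₀ = (0.0111522/0.0111800 − 1)×1000 = (0.997513 − 1)×1000 = -2.487 permil
α − 1 = ε/1000 = -0.0346
f^(α−1) = 0.23^(-0.0346) = 1.052166
δ_res = (-2.487 + 1000) × 1.052166 − 1000 = 1049.550 − 1000 = 49.55 permil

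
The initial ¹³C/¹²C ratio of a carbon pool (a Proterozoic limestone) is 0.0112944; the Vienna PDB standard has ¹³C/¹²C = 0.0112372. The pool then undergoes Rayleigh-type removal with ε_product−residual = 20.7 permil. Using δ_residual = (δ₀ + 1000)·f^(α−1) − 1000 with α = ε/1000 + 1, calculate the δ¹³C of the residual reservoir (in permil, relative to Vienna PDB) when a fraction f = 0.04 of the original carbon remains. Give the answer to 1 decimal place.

δ₀ = (0.0112944/0.0112372 − 1)×1000 = (1.005090 − 1)×1000 = 5.090 permil
α − 1 = ε/1000 = 0.0207
f^(α−1) = 0.04^(0.0207) = 0.935541
δ_res = (5.090 + 1000) × 0.935541 − 1000 = 940.303 − 1000 = -59.70 permil

-59.7 permil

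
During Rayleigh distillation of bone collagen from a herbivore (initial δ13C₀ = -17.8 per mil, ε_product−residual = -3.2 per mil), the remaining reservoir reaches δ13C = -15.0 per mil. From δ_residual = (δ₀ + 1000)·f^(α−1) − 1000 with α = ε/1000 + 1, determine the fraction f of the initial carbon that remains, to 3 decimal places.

0.411

α − 1 = ε/1000 = -0.0032
(δ_res + 1000)/(δ₀ + 1000) = (-15.0 + 1000)/(-17.8 + 1000) = 985.0/982.2 = 1.002851
f = 1.002851^(1/-0.0032) = exp(ln(1.002851)/-0.0032) = exp(0.00285/-0.0032)
f = exp(-0.8896) = 0.4108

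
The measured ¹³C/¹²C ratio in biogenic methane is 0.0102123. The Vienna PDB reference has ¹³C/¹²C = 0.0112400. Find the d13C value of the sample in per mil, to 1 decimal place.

-91.4 per mil

d13C = (R_sample / R_standard − 1) × 1000
R_sample / R_standard = 0.0102123 / 0.0112400 = 0.908568
d13C = (0.908568 − 1) × 1000 = -91.43 per mil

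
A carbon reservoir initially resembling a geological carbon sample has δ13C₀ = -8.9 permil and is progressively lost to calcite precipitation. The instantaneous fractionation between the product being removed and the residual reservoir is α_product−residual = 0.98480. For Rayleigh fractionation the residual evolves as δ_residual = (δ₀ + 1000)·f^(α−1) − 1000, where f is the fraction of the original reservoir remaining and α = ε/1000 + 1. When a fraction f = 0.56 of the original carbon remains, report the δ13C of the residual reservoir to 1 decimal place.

Rayleigh residual: δ_res = (δ₀ + 1000)·f^(α−1) − 1000
α − 1 = -0.01520
f^(α−1) = 0.56^(-0.01520) = 1.008852
δ_res = (-8.9 + 1000) × 1.008852 − 1000 = 999.873 − 1000 = -0.13 permil

-0.1 permil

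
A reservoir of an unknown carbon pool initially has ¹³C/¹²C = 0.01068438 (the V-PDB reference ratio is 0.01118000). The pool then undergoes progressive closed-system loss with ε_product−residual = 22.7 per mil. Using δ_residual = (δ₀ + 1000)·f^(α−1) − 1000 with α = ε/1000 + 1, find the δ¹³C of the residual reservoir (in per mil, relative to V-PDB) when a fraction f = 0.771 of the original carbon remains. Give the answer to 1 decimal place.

-50.0 per mil

δ₀ = (0.01068438/0.01118000 − 1)×1000 = (0.955669 − 1)×1000 = -44.331 per mil
α − 1 = ε/1000 = 0.0227
f^(α−1) = 0.771^(0.0227) = 0.994114
δ_res = (-44.331 + 1000) × 0.994114 − 1000 = 950.044 − 1000 = -49.96 per mil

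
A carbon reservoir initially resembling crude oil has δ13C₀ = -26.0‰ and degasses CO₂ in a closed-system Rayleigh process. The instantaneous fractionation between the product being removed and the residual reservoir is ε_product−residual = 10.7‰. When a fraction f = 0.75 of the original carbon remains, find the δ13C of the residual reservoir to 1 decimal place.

-29.0‰

Rayleigh residual: δ_res = (δ₀ + 1000)·f^(α−1) − 1000
α = ε/1000 + 1 = 1.01070, so α − 1 = 0.01070
f^(α−1) = 0.75^(0.01070) = 0.996927
δ_res = (-26.0 + 1000) × 0.996927 − 1000 = 971.006 − 1000 = -28.99‰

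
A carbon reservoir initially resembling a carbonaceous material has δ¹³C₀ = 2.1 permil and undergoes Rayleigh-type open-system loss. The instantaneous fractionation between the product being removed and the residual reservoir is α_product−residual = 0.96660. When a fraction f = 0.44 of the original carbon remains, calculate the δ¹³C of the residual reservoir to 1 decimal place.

Rayleigh residual: δ_res = (δ₀ + 1000)·f^(α−1) − 1000
α − 1 = -0.03340
f^(α−1) = 0.44^(-0.03340) = 1.027800
δ_res = (2.1 + 1000) × 1.027800 − 1000 = 1029.959 − 1000 = 29.96 permil

30.0 permil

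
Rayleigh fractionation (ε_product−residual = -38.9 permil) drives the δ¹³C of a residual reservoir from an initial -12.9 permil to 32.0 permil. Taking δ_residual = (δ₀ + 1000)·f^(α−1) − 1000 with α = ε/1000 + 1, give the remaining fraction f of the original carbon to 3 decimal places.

0.319

α − 1 = ε/1000 = -0.0389
(δ_res + 1000)/(δ₀ + 1000) = (32.0 + 1000)/(-12.9 + 1000) = 1032.0/987.1 = 1.045487
f = 1.045487^(1/-0.0389) = exp(ln(1.045487)/-0.0389) = exp(0.04448/-0.0389)
f = exp(-1.1435) = 0.3187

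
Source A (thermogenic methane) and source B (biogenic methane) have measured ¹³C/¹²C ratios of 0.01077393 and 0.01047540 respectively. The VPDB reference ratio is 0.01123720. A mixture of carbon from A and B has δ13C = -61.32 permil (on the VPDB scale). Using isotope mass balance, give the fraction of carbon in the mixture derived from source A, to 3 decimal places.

0.244

δ_A = (0.01077393/0.01123720 − 1)×1000 = (0.958774 − 1)×1000 = -41.226 permil
δ_B = (0.01047540/0.01123720 − 1)×1000 = (0.932207 − 1)×1000 = -67.793 permil
f_A = (δ_mix − δ_B)/(δ_A − δ_B) = (-61.32 − (-67.793))/(-41.226 − (-67.793))
f_A = 6.473 / 26.566 = 0.2436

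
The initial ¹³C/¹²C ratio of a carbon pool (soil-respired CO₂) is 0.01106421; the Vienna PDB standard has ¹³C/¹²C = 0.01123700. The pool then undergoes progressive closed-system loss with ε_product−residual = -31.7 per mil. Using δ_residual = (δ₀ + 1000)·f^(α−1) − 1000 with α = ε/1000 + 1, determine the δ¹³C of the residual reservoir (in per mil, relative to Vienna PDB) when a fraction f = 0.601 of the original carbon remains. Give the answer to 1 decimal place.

0.6 per mil

δ₀ = (0.01106421/0.01123700 − 1)×1000 = (0.984623 − 1)×1000 = -15.377 per mil
α − 1 = ε/1000 = -0.0317
f^(α−1) = 0.601^(-0.0317) = 1.016271
δ_res = (-15.377 + 1000) × 1.016271 − 1000 = 1000.644 − 1000 = 0.64 per mil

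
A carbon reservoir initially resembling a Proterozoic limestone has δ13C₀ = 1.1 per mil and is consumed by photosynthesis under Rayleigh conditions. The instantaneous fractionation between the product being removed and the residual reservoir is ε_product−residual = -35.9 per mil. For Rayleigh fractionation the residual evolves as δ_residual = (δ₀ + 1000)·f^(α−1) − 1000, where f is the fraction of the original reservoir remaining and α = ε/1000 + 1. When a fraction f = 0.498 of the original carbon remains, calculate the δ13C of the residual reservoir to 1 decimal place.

26.5 per mil

Rayleigh residual: δ_res = (δ₀ + 1000)·f^(α−1) − 1000
α = ε/1000 + 1 = 0.96410, so α − 1 = -0.03590
f^(α−1) = 0.498^(-0.03590) = 1.025344
δ_res = (1.1 + 1000) × 1.025344 − 1000 = 1026.472 − 1000 = 26.47 per mil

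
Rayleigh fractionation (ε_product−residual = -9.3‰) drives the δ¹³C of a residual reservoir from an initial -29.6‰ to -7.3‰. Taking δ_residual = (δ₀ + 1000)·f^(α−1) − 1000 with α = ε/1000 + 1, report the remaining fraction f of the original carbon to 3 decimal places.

0.087

α − 1 = ε/1000 = -0.0093
(δ_res + 1000)/(δ₀ + 1000) = (-7.3 + 1000)/(-29.6 + 1000) = 992.7/970.4 = 1.022980
f = 1.022980^(1/-0.0093) = exp(ln(1.022980)/-0.0093) = exp(0.02272/-0.0093)
f = exp(-2.4430) = 0.0869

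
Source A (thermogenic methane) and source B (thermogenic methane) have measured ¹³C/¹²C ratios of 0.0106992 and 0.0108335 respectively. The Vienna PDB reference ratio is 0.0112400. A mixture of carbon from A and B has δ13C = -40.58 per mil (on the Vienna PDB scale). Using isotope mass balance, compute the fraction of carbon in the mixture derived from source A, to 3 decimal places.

δ_A = (0.0106992/0.0112400 − 1)×1000 = (0.951886 − 1)×1000 = -48.114 per mil
δ_B = (0.0108335/0.0112400 − 1)×1000 = (0.963835 − 1)×1000 = -36.165 per mil
f_A = (δ_mix − δ_B)/(δ_A − δ_B) = (-40.58 − (-36.165))/(-48.114 − (-36.165))
f_A = -4.415 / -11.948 = 0.3695

0.369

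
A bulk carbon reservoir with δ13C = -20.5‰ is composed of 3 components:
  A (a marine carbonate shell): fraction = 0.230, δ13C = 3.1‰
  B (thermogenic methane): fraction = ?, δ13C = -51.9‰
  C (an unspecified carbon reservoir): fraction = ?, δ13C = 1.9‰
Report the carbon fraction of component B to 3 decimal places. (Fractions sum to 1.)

Let f_B and f_C be the unknown fractions; fractions sum to 1 so f_B + f_C = 0.770.
Mass balance: Σ fᵢ·δᵢ = δ_bulk ⇒ f_B·(-51.9) + f_C·(1.9) = -20.5 − (0.713) = -21.213
Substitute f_C = 0.770 − f_B:
f_B·(-51.9 − 1.9) = -21.213 − 0.770×(1.9) = -22.676
f_B = -22.676 / -53.8 = 0.4215

0.421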